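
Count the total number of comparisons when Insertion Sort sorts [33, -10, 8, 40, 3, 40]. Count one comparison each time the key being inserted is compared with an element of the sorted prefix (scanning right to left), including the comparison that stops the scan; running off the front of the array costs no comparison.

Insert -10: 33 > -10 (shift), reached front = 1 comparison(s) -> [-10, 33, 8, 40, 3, 40]
Insert 8: 33 > 8 (shift), -10 <= 8 (stop) = 2 comparison(s) -> [-10, 8, 33, 40, 3, 40]
Insert 40: 33 <= 40 (stop) = 1 comparison(s) -> [-10, 8, 33, 40, 3, 40]
Insert 3: 40 > 3 (shift), 33 > 3 (shift), 8 > 3 (shift), -10 <= 3 (stop) = 4 comparison(s) -> [-10, 3, 8, 33, 40, 40]
Insert 40: 40 <= 40 (stop) = 1 comparison(s) -> [-10, 3, 8, 33, 40, 40]
Total comparisons: 1 + 2 + 1 + 4 + 1 = 9


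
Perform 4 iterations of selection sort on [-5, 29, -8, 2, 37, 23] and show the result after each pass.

Pass 1: Select minimum -8 at index 2, swap -> [-8, 29, -5, 2, 37, 23]
Pass 2: Select minimum -5 at index 2, swap -> [-8, -5, 29, 2, 37, 23]
Pass 3: Select minimum 2 at index 3, swap -> [-8, -5, 2, 29, 37, 23]
Pass 4: Select minimum 23 at index 5, swap -> [-8, -5, 2, 23, 37, 29]


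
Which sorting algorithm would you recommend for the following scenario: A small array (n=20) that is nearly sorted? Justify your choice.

Best choice: Insertion sort
Reason: Insertion sort is O(n) for nearly sorted arrays and has low overhead


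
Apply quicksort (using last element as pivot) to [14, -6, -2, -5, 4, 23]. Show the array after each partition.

Partition 1: pivot=23 at index 5 -> [14, -6, -2, -5, 4, 23]
Partition 2: pivot=4 at index 3 -> [-6, -2, -5, 4, 14, 23]
Partition 3: pivot=-5 at index 1 -> [-6, -5, -2, 4, 14, 23]


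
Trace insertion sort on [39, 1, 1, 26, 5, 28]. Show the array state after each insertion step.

First element 39 is already 'sorted'
Insert 1: shifted 1 elements -> [1, 39, 1, 26, 5, 28]
Insert 1: shifted 1 elements -> [1, 1, 39, 26, 5, 28]
Insert 26: shifted 1 elements -> [1, 1, 26, 39, 5, 28]
Insert 5: shifted 2 elements -> [1, 1, 5, 26, 39, 28]
Insert 28: shifted 1 elements -> [1, 1, 5, 26, 28, 39]


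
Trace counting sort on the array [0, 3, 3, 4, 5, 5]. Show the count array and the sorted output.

Count array: [1, 0, 0, 2, 1, 2]
(count[i] = number of elements equal to i)
Cumulative count: [1, 1, 1, 3, 4, 6]
Sorted: [0, 3, 3, 4, 5, 5]


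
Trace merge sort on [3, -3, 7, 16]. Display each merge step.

Divide and conquer:
  Merge [3] + [-3] -> [-3, 3]
  Merge [7] + [16] -> [7, 16]
  Merge [-3, 3] + [7, 16] -> [-3, 3, 7, 16]


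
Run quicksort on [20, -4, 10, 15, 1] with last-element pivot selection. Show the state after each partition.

Partition 1: pivot=1 at index 1 -> [-4, 1, 10, 15, 20]
Partition 2: pivot=20 at index 4 -> [-4, 1, 10, 15, 20]
Partition 3: pivot=15 at index 3 -> [-4, 1, 10, 15, 20]


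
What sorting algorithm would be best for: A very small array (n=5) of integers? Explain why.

Best choice: Insertion sort
Reason: For tiny inputs the O(n^2) overhead is negligible and insertion sort has minimal constant factors


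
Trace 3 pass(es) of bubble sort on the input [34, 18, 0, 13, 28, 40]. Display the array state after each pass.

After pass 1: [18, 0, 13, 28, 34, 40] (4 swaps)
After pass 2: [0, 13, 18, 28, 34, 40] (2 swaps)
After pass 3: [0, 13, 18, 28, 34, 40] (0 swaps)
Total swaps: 6


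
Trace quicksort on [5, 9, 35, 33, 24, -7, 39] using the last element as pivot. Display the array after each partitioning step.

Partition 1: pivot=39 at index 6 -> [5, 9, 35, 33, 24, -7, 39]
Partition 2: pivot=-7 at index 0 -> [-7, 9, 35, 33, 24, 5, 39]
Partition 3: pivot=5 at index 1 -> [-7, 5, 35, 33, 24, 9, 39]
Partition 4: pivot=9 at index 2 -> [-7, 5, 9, 33, 24, 35, 39]
Partition 5: pivot=35 at index 5 -> [-7, 5, 9, 33, 24, 35, 39]
Partition 6: pivot=24 at index 3 -> [-7, 5, 9, 24, 33, 35, 39]


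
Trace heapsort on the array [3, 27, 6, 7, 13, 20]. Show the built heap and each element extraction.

Build heap: [27, 13, 20, 7, 3, 6]
Extract 27: [20, 13, 6, 7, 3, 27]
Extract 20: [13, 7, 6, 3, 20, 27]
Extract 13: [7, 3, 6, 13, 20, 27]
Extract 7: [6, 3, 7, 13, 20, 27]
Extract 6: [3, 6, 7, 13, 20, 27]


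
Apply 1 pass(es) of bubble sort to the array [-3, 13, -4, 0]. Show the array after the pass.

After pass 1: [-3, -4, 0, 13] (2 swaps)
Total swaps: 2


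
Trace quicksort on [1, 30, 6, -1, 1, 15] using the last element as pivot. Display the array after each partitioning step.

Partition 1: pivot=15 at index 4 -> [1, 6, -1, 1, 15, 30]
Partition 2: pivot=1 at index 2 -> [1, -1, 1, 6, 15, 30]
Partition 3: pivot=-1 at index 0 -> [-1, 1, 1, 6, 15, 30]


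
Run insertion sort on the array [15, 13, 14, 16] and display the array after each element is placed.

First element 15 is already 'sorted'
Insert 13: shifted 1 elements -> [13, 15, 14, 16]
Insert 14: shifted 1 elements -> [13, 14, 15, 16]
Insert 16: shifted 0 elements -> [13, 14, 15, 16]


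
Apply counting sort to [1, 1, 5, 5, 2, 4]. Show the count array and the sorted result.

Count array: [0, 2, 1, 0, 1, 2]
(count[i] = number of elements equal to i)
Cumulative count: [0, 2, 3, 3, 4, 6]
Sorted: [1, 1, 2, 4, 5, 5]


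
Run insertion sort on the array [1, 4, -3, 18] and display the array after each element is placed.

First element 1 is already 'sorted'
Insert 4: shifted 0 elements -> [1, 4, -3, 18]
Insert -3: shifted 2 elements -> [-3, 1, 4, 18]
Insert 18: shifted 0 elements -> [-3, 1, 4, 18]


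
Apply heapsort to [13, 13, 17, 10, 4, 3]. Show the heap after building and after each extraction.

Build heap: [17, 13, 13, 10, 4, 3]
Extract 17: [13, 10, 13, 3, 4, 17]
Extract 13: [13, 10, 4, 3, 13, 17]
Extract 13: [10, 3, 4, 13, 13, 17]
Extract 10: [4, 3, 10, 13, 13, 17]
Extract 4: [3, 4, 10, 13, 13, 17]


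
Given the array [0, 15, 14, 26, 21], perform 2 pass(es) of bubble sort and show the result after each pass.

After pass 1: [0, 14, 15, 21, 26] (2 swaps)
After pass 2: [0, 14, 15, 21, 26] (0 swaps)
Total swaps: 2


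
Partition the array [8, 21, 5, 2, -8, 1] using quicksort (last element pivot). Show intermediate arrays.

Partition 1: pivot=1 at index 1 -> [-8, 1, 5, 2, 8, 21]
Partition 2: pivot=21 at index 5 -> [-8, 1, 5, 2, 8, 21]
Partition 3: pivot=8 at index 4 -> [-8, 1, 5, 2, 8, 21]
Partition 4: pivot=2 at index 2 -> [-8, 1, 2, 5, 8, 21]


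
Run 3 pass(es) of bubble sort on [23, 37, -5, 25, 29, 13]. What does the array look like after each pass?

After pass 1: [23, -5, 25, 29, 13, 37] (4 swaps)
After pass 2: [-5, 23, 25, 13, 29, 37] (2 swaps)
After pass 3: [-5, 23, 13, 25, 29, 37] (1 swaps)
Total swaps: 7


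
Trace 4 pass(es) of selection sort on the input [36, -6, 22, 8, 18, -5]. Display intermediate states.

Pass 1: Select minimum -6 at index 1, swap -> [-6, 36, 22, 8, 18, -5]
Pass 2: Select minimum -5 at index 5, swap -> [-6, -5, 22, 8, 18, 36]
Pass 3: Select minimum 8 at index 3, swap -> [-6, -5, 8, 22, 18, 36]
Pass 4: Select minimum 18 at index 4, swap -> [-6, -5, 8, 18, 22, 36]


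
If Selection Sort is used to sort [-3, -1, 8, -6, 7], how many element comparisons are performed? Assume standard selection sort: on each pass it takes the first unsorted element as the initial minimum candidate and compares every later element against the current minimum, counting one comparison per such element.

Pass 1: scan indices 1..4 for the minimum = 4 comparison(s); min is -6, place at index 0 -> [-6, -1, 8, -3, 7]
Pass 2: scan indices 2..4 for the minimum = 3 comparison(s); min is -3, place at index 1 -> [-6, -3, 8, -1, 7]
Pass 3: scan indices 3..4 for the minimum = 2 comparison(s); min is -1, place at index 2 -> [-6, -3, -1, 8, 7]
Pass 4: scan indices 4..4 for the minimum = 1 comparison(s); min is 7, place at index 3 -> [-6, -3, -1, 7, 8]
Selection sort always scans the whole unsorted suffix, so the count is (n-1) + (n-2) + ... + 1 = n(n-1)/2 = 5*4/2 = 10 regardless of the input order.
Total comparisons: 4 + 3 + 2 + 1 = 10


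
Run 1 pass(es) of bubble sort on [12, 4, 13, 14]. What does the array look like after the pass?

After pass 1: [4, 12, 13, 14] (1 swaps)
Total swaps: 1


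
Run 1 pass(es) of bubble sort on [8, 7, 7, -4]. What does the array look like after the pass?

After pass 1: [7, 7, -4, 8] (3 swaps)
Total swaps: 3


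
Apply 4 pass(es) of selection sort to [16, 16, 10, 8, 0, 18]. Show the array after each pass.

Pass 1: Select minimum 0 at index 4, swap -> [0, 16, 10, 8, 16, 18]
Pass 2: Select minimum 8 at index 3, swap -> [0, 8, 10, 16, 16, 18]
Pass 3: Select minimum 10 at index 2, swap -> [0, 8, 10, 16, 16, 18]
Pass 4: Select minimum 16 at index 3, swap -> [0, 8, 10, 16, 16, 18]


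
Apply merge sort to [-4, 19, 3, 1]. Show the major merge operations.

Divide and conquer:
  Merge [-4] + [19] -> [-4, 19]
  Merge [3] + [1] -> [1, 3]
  Merge [-4, 19] + [1, 3] -> [-4, 1, 3, 19]


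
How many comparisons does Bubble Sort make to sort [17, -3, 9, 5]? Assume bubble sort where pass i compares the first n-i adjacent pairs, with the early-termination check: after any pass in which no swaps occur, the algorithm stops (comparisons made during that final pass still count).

Pass 1: compare adjacent pairs (0,1)..(2,3) = 3 comparison(s), 3 swap(s) -> [-3, 9, 5, 17]
Pass 2: compare adjacent pairs (0,1)..(1,2) = 2 comparison(s), 1 swap(s) -> [-3, 5, 9, 17]
Pass 3: compare adjacent pairs (0,1)..(0,1) = 1 comparison(s), 0 swap(s) -> [-3, 5, 9, 17]
No swaps in this pass, so bubble sort stops here.
Total comparisons: 3 + 2 + 1 = 6


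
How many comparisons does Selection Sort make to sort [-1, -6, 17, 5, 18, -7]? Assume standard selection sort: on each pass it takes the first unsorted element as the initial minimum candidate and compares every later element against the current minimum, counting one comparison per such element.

Pass 1: scan indices 1..5 for the minimum = 5 comparison(s); min is -7, place at index 0 -> [-7, -6, 17, 5, 18, -1]
Pass 2: scan indices 2..5 for the minimum = 4 comparison(s); min is -6, place at index 1 -> [-7, -6, 17, 5, 18, -1]
Pass 3: scan indices 3..5 for the minimum = 3 comparison(s); min is -1, place at index 2 -> [-7, -6, -1, 5, 18, 17]
Pass 4: scan indices 4..5 for the minimum = 2 comparison(s); min is 5, place at index 3 -> [-7, -6, -1, 5, 18, 17]
Pass 5: scan indices 5..5 for the minimum = 1 comparison(s); min is 17, place at index 4 -> [-7, -6, -1, 5, 17, 18]
Selection sort always scans the whole unsorted suffix, so the count is (n-1) + (n-2) + ... + 1 = n(n-1)/2 = 6*5/2 = 15 regardless of the input order.
Total comparisons: 5 + 4 + 3 + 2 + 1 = 15


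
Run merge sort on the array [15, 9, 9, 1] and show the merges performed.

Divide and conquer:
  Merge [15] + [9] -> [9, 15]
  Merge [9] + [1] -> [1, 9]
  Merge [9, 15] + [1, 9] -> [1, 9, 9, 15]


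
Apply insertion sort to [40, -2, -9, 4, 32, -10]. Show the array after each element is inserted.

First element 40 is already 'sorted'
Insert -2: shifted 1 elements -> [-2, 40, -9, 4, 32, -10]
Insert -9: shifted 2 elements -> [-9, -2, 40, 4, 32, -10]
Insert 4: shifted 1 elements -> [-9, -2, 4, 40, 32, -10]
Insert 32: shifted 1 elements -> [-9, -2, 4, 32, 40, -10]
Insert -10: shifted 5 elements -> [-10, -9, -2, 4, 32, 40]


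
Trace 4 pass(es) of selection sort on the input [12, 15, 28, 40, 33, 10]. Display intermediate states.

Pass 1: Select minimum 10 at index 5, swap -> [10, 15, 28, 40, 33, 12]
Pass 2: Select minimum 12 at index 5, swap -> [10, 12, 28, 40, 33, 15]
Pass 3: Select minimum 15 at index 5, swap -> [10, 12, 15, 40, 33, 28]
Pass 4: Select minimum 28 at index 5, swap -> [10, 12, 15, 28, 33, 40]


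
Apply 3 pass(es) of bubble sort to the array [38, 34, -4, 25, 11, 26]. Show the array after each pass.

After pass 1: [34, -4, 25, 11, 26, 38] (5 swaps)
After pass 2: [-4, 25, 11, 26, 34, 38] (4 swaps)
After pass 3: [-4, 11, 25, 26, 34, 38] (1 swaps)
Total swaps: 10


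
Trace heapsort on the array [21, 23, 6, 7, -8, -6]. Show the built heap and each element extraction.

Build heap: [23, 21, 6, 7, -8, -6]
Extract 23: [21, 7, 6, -6, -8, 23]
Extract 21: [7, -6, 6, -8, 21, 23]
Extract 7: [6, -6, -8, 7, 21, 23]
Extract 6: [-6, -8, 6, 7, 21, 23]
Extract -6: [-8, -6, 6, 7, 21, 23]


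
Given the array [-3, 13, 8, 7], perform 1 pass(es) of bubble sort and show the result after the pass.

After pass 1: [-3, 8, 7, 13] (2 swaps)
Total swaps: 2


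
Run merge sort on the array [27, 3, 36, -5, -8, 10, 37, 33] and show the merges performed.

Divide and conquer:
  Merge [27] + [3] -> [3, 27]
  Merge [36] + [-5] -> [-5, 36]
  Merge [3, 27] + [-5, 36] -> [-5, 3, 27, 36]
  Merge [-8] + [10] -> [-8, 10]
  Merge [37] + [33] -> [33, 37]
  Merge [-8, 10] + [33, 37] -> [-8, 10, 33, 37]
  Merge [-5, 3, 27, 36] + [-8, 10, 33, 37] -> [-8, -5, 3, 10, 27, 33, 36, 37]


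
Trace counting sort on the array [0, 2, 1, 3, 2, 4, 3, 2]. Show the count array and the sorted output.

Count array: [1, 1, 3, 2, 1]
(count[i] = number of elements equal to i)
Cumulative count: [1, 2, 5, 7, 8]
Sorted: [0, 1, 2, 2, 2, 3, 3, 4]


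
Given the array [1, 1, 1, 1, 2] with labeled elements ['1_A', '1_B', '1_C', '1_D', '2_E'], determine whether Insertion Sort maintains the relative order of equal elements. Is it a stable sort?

Trace Insertion Sort on the labeled array (the key is the number; the letter only tracks identity):
  Insert 1_B at index 1: [1_A, 1_B, 1_C, 1_D, 2_E]
  Insert 1_C at index 2: [1_A, 1_B, 1_C, 1_D, 2_E]
  Insert 1_D at index 3: [1_A, 1_B, 1_C, 1_D, 2_E]
  Insert 2_E at index 4: [1_A, 1_B, 1_C, 1_D, 2_E]
Final order: [1_A, 1_B, 1_C, 1_D, 2_E]
Equal keys:
  value 1: originally 1_A, 1_B, 1_C, 1_D; after sorting 1_A, 1_B, 1_C, 1_D -> order preserved
All equal keys kept their original relative order. Insertion Sort is stable: elements are shifted only while they are strictly greater than the key, so a key is inserted after any equal elements already placed.
Answer: Stable


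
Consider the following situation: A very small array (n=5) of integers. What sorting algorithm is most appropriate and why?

Best choice: Insertion sort
Reason: For tiny inputs the O(n^2) overhead is negligible and insertion sort has minimal constant factors


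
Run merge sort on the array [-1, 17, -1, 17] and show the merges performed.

Divide and conquer:
  Merge [-1] + [17] -> [-1, 17]
  Merge [-1] + [17] -> [-1, 17]
  Merge [-1, 17] + [-1, 17] -> [-1, -1, 17, 17]


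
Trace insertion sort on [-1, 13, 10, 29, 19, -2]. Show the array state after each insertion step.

First element -1 is already 'sorted'
Insert 13: shifted 0 elements -> [-1, 13, 10, 29, 19, -2]
Insert 10: shifted 1 elements -> [-1, 10, 13, 29, 19, -2]
Insert 29: shifted 0 elements -> [-1, 10, 13, 29, 19, -2]
Insert 19: shifted 1 elements -> [-1, 10, 13, 19, 29, -2]
Insert -2: shifted 5 elements -> [-2, -1, 10, 13, 19, 29]


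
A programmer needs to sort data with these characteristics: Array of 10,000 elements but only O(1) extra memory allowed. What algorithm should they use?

Best choice: Heapsort
Reason: Heapsort rearranges the array in place using O(1) auxiliary space and still guarantees O(n log n) time; quicksort partitions in place but needs Theta(log n) stack space for recursion (O(n) in the worst case), and mergesort requires O(n) auxiliary space


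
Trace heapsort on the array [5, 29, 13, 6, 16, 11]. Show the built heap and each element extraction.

Build heap: [29, 16, 13, 6, 5, 11]
Extract 29: [16, 11, 13, 6, 5, 29]
Extract 16: [13, 11, 5, 6, 16, 29]
Extract 13: [11, 6, 5, 13, 16, 29]
Extract 11: [6, 5, 11, 13, 16, 29]
Extract 6: [5, 6, 11, 13, 16, 29]


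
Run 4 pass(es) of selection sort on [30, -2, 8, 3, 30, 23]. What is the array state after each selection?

Pass 1: Select minimum -2 at index 1, swap -> [-2, 30, 8, 3, 30, 23]
Pass 2: Select minimum 3 at index 3, swap -> [-2, 3, 8, 30, 30, 23]
Pass 3: Select minimum 8 at index 2, swap -> [-2, 3, 8, 30, 30, 23]
Pass 4: Select minimum 23 at index 5, swap -> [-2, 3, 8, 23, 30, 30]


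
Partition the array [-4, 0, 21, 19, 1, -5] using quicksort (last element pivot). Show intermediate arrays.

Partition 1: pivot=-5 at index 0 -> [-5, 0, 21, 19, 1, -4]
Partition 2: pivot=-4 at index 1 -> [-5, -4, 21, 19, 1, 0]
Partition 3: pivot=0 at index 2 -> [-5, -4, 0, 19, 1, 21]
Partition 4: pivot=21 at index 5 -> [-5, -4, 0, 19, 1, 21]
Partition 5: pivot=1 at index 3 -> [-5, -4, 0, 1, 19, 21]


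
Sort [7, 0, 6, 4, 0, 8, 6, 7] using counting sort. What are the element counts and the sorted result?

Count array: [2, 0, 0, 0, 1, 0, 2, 2, 1]
(count[i] = number of elements equal to i)
Cumulative count: [2, 2, 2, 2, 3, 3, 5, 7, 8]
Sorted: [0, 0, 4, 6, 6, 7, 7, 8]


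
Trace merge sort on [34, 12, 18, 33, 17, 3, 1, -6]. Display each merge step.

Divide and conquer:
  Merge [34] + [12] -> [12, 34]
  Merge [18] + [33] -> [18, 33]
  Merge [12, 34] + [18, 33] -> [12, 18, 33, 34]
  Merge [17] + [3] -> [3, 17]
  Merge [1] + [-6] -> [-6, 1]
  Merge [3, 17] + [-6, 1] -> [-6, 1, 3, 17]
  Merge [12, 18, 33, 34] + [-6, 1, 3, 17] -> [-6, 1, 3, 12, 17, 18, 33, 34]


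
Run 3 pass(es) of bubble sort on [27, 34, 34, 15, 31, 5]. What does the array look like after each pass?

After pass 1: [27, 34, 15, 31, 5, 34] (3 swaps)
After pass 2: [27, 15, 31, 5, 34, 34] (3 swaps)
After pass 3: [15, 27, 5, 31, 34, 34] (2 swaps)
Total swaps: 8


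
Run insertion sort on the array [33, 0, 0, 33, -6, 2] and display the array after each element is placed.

First element 33 is already 'sorted'
Insert 0: shifted 1 elements -> [0, 33, 0, 33, -6, 2]
Insert 0: shifted 1 elements -> [0, 0, 33, 33, -6, 2]
Insert 33: shifted 0 elements -> [0, 0, 33, 33, -6, 2]
Insert -6: shifted 4 elements -> [-6, 0, 0, 33, 33, 2]
Insert 2: shifted 2 elements -> [-6, 0, 0, 2, 33, 33]


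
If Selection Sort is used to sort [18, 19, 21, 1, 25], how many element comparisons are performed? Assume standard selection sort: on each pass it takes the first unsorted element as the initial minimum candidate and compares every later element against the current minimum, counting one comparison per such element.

Pass 1: scan indices 1..4 for the minimum = 4 comparison(s); min is 1, place at index 0 -> [1, 19, 21, 18, 25]
Pass 2: scan indices 2..4 for the minimum = 3 comparison(s); min is 18, place at index 1 -> [1, 18, 21, 19, 25]
Pass 3: scan indices 3..4 for the minimum = 2 comparison(s); min is 19, place at index 2 -> [1, 18, 19, 21, 25]
Pass 4: scan indices 4..4 for the minimum = 1 comparison(s); min is 21, place at index 3 -> [1, 18, 19, 21, 25]
Selection sort always scans the whole unsorted suffix, so the count is (n-1) + (n-2) + ... + 1 = n(n-1)/2 = 5*4/2 = 10 regardless of the input order.
Total comparisons: 4 + 3 + 2 + 1 = 10


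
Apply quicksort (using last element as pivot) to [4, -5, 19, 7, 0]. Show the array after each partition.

Partition 1: pivot=0 at index 1 -> [-5, 0, 19, 7, 4]
Partition 2: pivot=4 at index 2 -> [-5, 0, 4, 7, 19]
Partition 3: pivot=19 at index 4 -> [-5, 0, 4, 7, 19]


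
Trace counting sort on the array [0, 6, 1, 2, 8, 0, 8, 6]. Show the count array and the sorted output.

Count array: [2, 1, 1, 0, 0, 0, 2, 0, 2]
(count[i] = number of elements equal to i)
Cumulative count: [2, 3, 4, 4, 4, 4, 6, 6, 8]
Sorted: [0, 0, 1, 2, 6, 6, 8, 8]


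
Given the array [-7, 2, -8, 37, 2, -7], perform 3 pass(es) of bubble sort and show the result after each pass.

After pass 1: [-7, -8, 2, 2, -7, 37] (3 swaps)
After pass 2: [-8, -7, 2, -7, 2, 37] (2 swaps)
After pass 3: [-8, -7, -7, 2, 2, 37] (1 swaps)
Total swaps: 6


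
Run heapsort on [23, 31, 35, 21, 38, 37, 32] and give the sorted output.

Build heap: [38, 31, 37, 21, 23, 35, 32]
Extract 38: [37, 31, 35, 21, 23, 32, 38]
Extract 37: [35, 31, 32, 21, 23, 37, 38]
Extract 35: [32, 31, 23, 21, 35, 37, 38]
Extract 32: [31, 21, 23, 32, 35, 37, 38]
Extract 31: [23, 21, 31, 32, 35, 37, 38]
Extract 23: [21, 23, 31, 32, 35, 37, 38]


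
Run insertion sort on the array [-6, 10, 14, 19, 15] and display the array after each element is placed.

First element -6 is already 'sorted'
Insert 10: shifted 0 elements -> [-6, 10, 14, 19, 15]
Insert 14: shifted 0 elements -> [-6, 10, 14, 19, 15]
Insert 19: shifted 0 elements -> [-6, 10, 14, 19, 15]
Insert 15: shifted 1 elements -> [-6, 10, 14, 15, 19]


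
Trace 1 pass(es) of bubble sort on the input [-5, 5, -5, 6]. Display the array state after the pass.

After pass 1: [-5, -5, 5, 6] (1 swaps)
Total swaps: 1


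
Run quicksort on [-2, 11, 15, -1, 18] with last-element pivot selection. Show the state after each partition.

Partition 1: pivot=18 at index 4 -> [-2, 11, 15, -1, 18]
Partition 2: pivot=-1 at index 1 -> [-2, -1, 15, 11, 18]
Partition 3: pivot=11 at index 2 -> [-2, -1, 11, 15, 18]


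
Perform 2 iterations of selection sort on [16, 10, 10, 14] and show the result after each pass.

Pass 1: Select minimum 10 at index 1, swap -> [10, 16, 10, 14]
Pass 2: Select minimum 10 at index 2, swap -> [10, 10, 16, 14]


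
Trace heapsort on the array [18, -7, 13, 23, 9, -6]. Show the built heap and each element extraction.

Build heap: [23, 18, 13, -7, 9, -6]
Extract 23: [18, 9, 13, -7, -6, 23]
Extract 18: [13, 9, -6, -7, 18, 23]
Extract 13: [9, -7, -6, 13, 18, 23]
Extract 9: [-6, -7, 9, 13, 18, 23]
Extract -6: [-7, -6, 9, 13, 18, 23]


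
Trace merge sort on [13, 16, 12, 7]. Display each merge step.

Divide and conquer:
  Merge [13] + [16] -> [13, 16]
  Merge [12] + [7] -> [7, 12]
  Merge [13, 16] + [7, 12] -> [7, 12, 13, 16]


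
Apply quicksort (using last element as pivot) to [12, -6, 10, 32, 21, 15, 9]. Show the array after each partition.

Partition 1: pivot=9 at index 1 -> [-6, 9, 10, 32, 21, 15, 12]
Partition 2: pivot=12 at index 3 -> [-6, 9, 10, 12, 21, 15, 32]
Partition 3: pivot=32 at index 6 -> [-6, 9, 10, 12, 21, 15, 32]
Partition 4: pivot=15 at index 4 -> [-6, 9, 10, 12, 15, 21, 32]


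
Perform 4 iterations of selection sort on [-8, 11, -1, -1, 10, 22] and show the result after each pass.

Pass 1: Select minimum -8 at index 0, swap -> [-8, 11, -1, -1, 10, 22]
Pass 2: Select minimum -1 at index 2, swap -> [-8, -1, 11, -1, 10, 22]
Pass 3: Select minimum -1 at index 3, swap -> [-8, -1, -1, 11, 10, 22]
Pass 4: Select minimum 10 at index 4, swap -> [-8, -1, -1, 10, 11, 22]


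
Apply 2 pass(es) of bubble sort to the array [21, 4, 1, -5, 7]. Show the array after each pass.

After pass 1: [4, 1, -5, 7, 21] (4 swaps)
After pass 2: [1, -5, 4, 7, 21] (2 swaps)
Total swaps: 6


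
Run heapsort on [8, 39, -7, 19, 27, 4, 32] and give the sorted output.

Build heap: [39, 27, 32, 19, 8, 4, -7]
Extract 39: [32, 27, 4, 19, 8, -7, 39]
Extract 32: [27, 19, 4, -7, 8, 32, 39]
Extract 27: [19, 8, 4, -7, 27, 32, 39]
Extract 19: [8, -7, 4, 19, 27, 32, 39]
Extract 8: [4, -7, 8, 19, 27, 32, 39]
Extract 4: [-7, 4, 8, 19, 27, 32, 39]


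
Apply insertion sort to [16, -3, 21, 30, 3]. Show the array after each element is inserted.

First element 16 is already 'sorted'
Insert -3: shifted 1 elements -> [-3, 16, 21, 30, 3]
Insert 21: shifted 0 elements -> [-3, 16, 21, 30, 3]
Insert 30: shifted 0 elements -> [-3, 16, 21, 30, 3]
Insert 3: shifted 3 elements -> [-3, 3, 16, 21, 30]


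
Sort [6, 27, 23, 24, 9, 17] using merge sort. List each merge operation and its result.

Divide and conquer:
  Merge [27] + [23] -> [23, 27]
  Merge [6] + [23, 27] -> [6, 23, 27]
  Merge [9] + [17] -> [9, 17]
  Merge [24] + [9, 17] -> [9, 17, 24]
  Merge [6, 23, 27] + [9, 17, 24] -> [6, 9, 17, 23, 24, 27]


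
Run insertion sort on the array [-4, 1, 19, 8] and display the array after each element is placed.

First element -4 is already 'sorted'
Insert 1: shifted 0 elements -> [-4, 1, 19, 8]
Insert 19: shifted 0 elements -> [-4, 1, 19, 8]
Insert 8: shifted 1 elements -> [-4, 1, 8, 19]


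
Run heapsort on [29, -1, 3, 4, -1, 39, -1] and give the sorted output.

Build heap: [39, 4, 29, -1, -1, 3, -1]
Extract 39: [29, 4, 3, -1, -1, -1, 39]
Extract 29: [4, -1, 3, -1, -1, 29, 39]
Extract 4: [3, -1, -1, -1, 4, 29, 39]
Extract 3: [-1, -1, -1, 3, 4, 29, 39]
Extract -1: [-1, -1, -1, 3, 4, 29, 39]
Extract -1: [-1, -1, -1, 3, 4, 29, 39]


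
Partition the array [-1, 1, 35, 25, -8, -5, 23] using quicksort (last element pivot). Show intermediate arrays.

Partition 1: pivot=23 at index 4 -> [-1, 1, -8, -5, 23, 25, 35]
Partition 2: pivot=-5 at index 1 -> [-8, -5, -1, 1, 23, 25, 35]
Partition 3: pivot=1 at index 3 -> [-8, -5, -1, 1, 23, 25, 35]
Partition 4: pivot=35 at index 6 -> [-8, -5, -1, 1, 23, 25, 35]


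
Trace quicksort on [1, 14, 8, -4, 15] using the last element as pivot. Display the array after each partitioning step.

Partition 1: pivot=15 at index 4 -> [1, 14, 8, -4, 15]
Partition 2: pivot=-4 at index 0 -> [-4, 14, 8, 1, 15]
Partition 3: pivot=1 at index 1 -> [-4, 1, 8, 14, 15]
Partition 4: pivot=14 at index 3 -> [-4, 1, 8, 14, 15]


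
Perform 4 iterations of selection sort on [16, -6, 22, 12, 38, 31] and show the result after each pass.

Pass 1: Select minimum -6 at index 1, swap -> [-6, 16, 22, 12, 38, 31]
Pass 2: Select minimum 12 at index 3, swap -> [-6, 12, 22, 16, 38, 31]
Pass 3: Select minimum 16 at index 3, swap -> [-6, 12, 16, 22, 38, 31]
Pass 4: Select minimum 22 at index 3, swap -> [-6, 12, 16, 22, 38, 31]


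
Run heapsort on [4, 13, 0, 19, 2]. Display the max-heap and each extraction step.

Build heap: [19, 13, 0, 4, 2]
Extract 19: [13, 4, 0, 2, 19]
Extract 13: [4, 2, 0, 13, 19]
Extract 4: [2, 0, 4, 13, 19]
Extract 2: [0, 2, 4, 13, 19]


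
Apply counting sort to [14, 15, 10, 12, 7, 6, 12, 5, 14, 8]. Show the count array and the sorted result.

Count array: [0, 0, 0, 0, 0, 1, 1, 1, 1, 0, 1, 0, 2, 0, 2, 1]
(count[i] = number of elements equal to i)
Cumulative count: [0, 0, 0, 0, 0, 1, 2, 3, 4, 4, 5, 5, 7, 7, 9, 10]
Sorted: [5, 6, 7, 8, 10, 12, 12, 14, 14, 15]


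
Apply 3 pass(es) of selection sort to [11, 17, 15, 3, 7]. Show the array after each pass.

Pass 1: Select minimum 3 at index 3, swap -> [3, 17, 15, 11, 7]
Pass 2: Select minimum 7 at index 4, swap -> [3, 7, 15, 11, 17]
Pass 3: Select minimum 11 at index 3, swap -> [3, 7, 11, 15, 17]


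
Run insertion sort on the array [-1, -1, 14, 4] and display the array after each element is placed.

First element -1 is already 'sorted'
Insert -1: shifted 0 elements -> [-1, -1, 14, 4]
Insert 14: shifted 0 elements -> [-1, -1, 14, 4]
Insert 4: shifted 1 elements -> [-1, -1, 4, 14]


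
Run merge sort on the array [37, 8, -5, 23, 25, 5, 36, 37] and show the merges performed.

Divide and conquer:
  Merge [37] + [8] -> [8, 37]
  Merge [-5] + [23] -> [-5, 23]
  Merge [8, 37] + [-5, 23] -> [-5, 8, 23, 37]
  Merge [25] + [5] -> [5, 25]
  Merge [36] + [37] -> [36, 37]
  Merge [5, 25] + [36, 37] -> [5, 25, 36, 37]
  Merge [-5, 8, 23, 37] + [5, 25, 36, 37] -> [-5, 5, 8, 23, 25, 36, 37, 37]


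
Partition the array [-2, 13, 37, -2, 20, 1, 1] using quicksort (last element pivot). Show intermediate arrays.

Partition 1: pivot=1 at index 3 -> [-2, -2, 1, 1, 20, 37, 13]
Partition 2: pivot=1 at index 2 -> [-2, -2, 1, 1, 20, 37, 13]
Partition 3: pivot=-2 at index 1 -> [-2, -2, 1, 1, 20, 37, 13]
Partition 4: pivot=13 at index 4 -> [-2, -2, 1, 1, 13, 37, 20]
Partition 5: pivot=20 at index 5 -> [-2, -2, 1, 1, 13, 20, 37]


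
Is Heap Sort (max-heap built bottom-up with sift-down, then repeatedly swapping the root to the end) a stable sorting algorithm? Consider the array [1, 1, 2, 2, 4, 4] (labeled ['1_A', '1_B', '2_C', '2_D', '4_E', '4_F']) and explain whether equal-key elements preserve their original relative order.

Trace Heap Sort on the labeled array (the key is the number; the letter only tracks identity):
  Build max-heap: [4_E, 2_D, 4_F, 1_A, 1_B, 2_C]
  Swap root 4_E to index 5, re-heapify first 5 -> [4_F, 2_D, 2_C, 1_A, 1_B, 4_E]
  Swap root 4_F to index 4, re-heapify first 4 -> [2_D, 1_B, 2_C, 1_A, 4_F, 4_E]
  Swap root 2_D to index 3, re-heapify first 3 -> [2_C, 1_B, 1_A, 2_D, 4_F, 4_E]
  Swap root 2_C to index 2, re-heapify first 2 -> [1_A, 1_B, 2_C, 2_D, 4_F, 4_E]
  Swap root 1_A to index 1, re-heapify first 1 -> [1_B, 1_A, 2_C, 2_D, 4_F, 4_E]
Final order: [1_B, 1_A, 2_C, 2_D, 4_F, 4_E]
Equal keys:
  value 1: originally 1_A, 1_B; after sorting 1_B, 1_A -> order changed
  value 2: originally 2_C, 2_D; after sorting 2_C, 2_D -> order preserved
  value 4: originally 4_E, 4_F; after sorting 4_F, 4_E -> order changed
Equal keys were reordered, so Heap Sort is not stable: heap construction and root-to-end swaps move elements without regard to the original order of equal keys. (One such input is enough; an unstable sort may happen to preserve order on other inputs, but it gives no guarantee.)
Answer: Not stable


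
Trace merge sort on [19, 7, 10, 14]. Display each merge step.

Divide and conquer:
  Merge [19] + [7] -> [7, 19]
  Merge [10] + [14] -> [10, 14]
  Merge [7, 19] + [10, 14] -> [7, 10, 14, 19]


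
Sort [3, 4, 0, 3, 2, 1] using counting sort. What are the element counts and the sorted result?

Count array: [1, 1, 1, 2, 1]
(count[i] = number of elements equal to i)
Cumulative count: [1, 2, 3, 5, 6]
Sorted: [0, 1, 2, 3, 3, 4]


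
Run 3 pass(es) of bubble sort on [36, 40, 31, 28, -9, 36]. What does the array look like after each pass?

After pass 1: [36, 31, 28, -9, 36, 40] (4 swaps)
After pass 2: [31, 28, -9, 36, 36, 40] (3 swaps)
After pass 3: [28, -9, 31, 36, 36, 40] (2 swaps)
Total swaps: 9


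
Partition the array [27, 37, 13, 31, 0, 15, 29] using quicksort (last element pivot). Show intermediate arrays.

Partition 1: pivot=29 at index 4 -> [27, 13, 0, 15, 29, 31, 37]
Partition 2: pivot=15 at index 2 -> [13, 0, 15, 27, 29, 31, 37]
Partition 3: pivot=0 at index 0 -> [0, 13, 15, 27, 29, 31, 37]
Partition 4: pivot=37 at index 6 -> [0, 13, 15, 27, 29, 31, 37]


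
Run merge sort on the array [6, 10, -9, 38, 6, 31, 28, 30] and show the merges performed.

Divide and conquer:
  Merge [6] + [10] -> [6, 10]
  Merge [-9] + [38] -> [-9, 38]
  Merge [6, 10] + [-9, 38] -> [-9, 6, 10, 38]
  Merge [6] + [31] -> [6, 31]
  Merge [28] + [30] -> [28, 30]
  Merge [6, 31] + [28, 30] -> [6, 28, 30, 31]
  Merge [-9, 6, 10, 38] + [6, 28, 30, 31] -> [-9, 6, 6, 10, 28, 30, 31, 38]


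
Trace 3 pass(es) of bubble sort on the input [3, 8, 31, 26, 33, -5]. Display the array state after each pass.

After pass 1: [3, 8, 26, 31, -5, 33] (2 swaps)
After pass 2: [3, 8, 26, -5, 31, 33] (1 swaps)
After pass 3: [3, 8, -5, 26, 31, 33] (1 swaps)
Total swaps: 4


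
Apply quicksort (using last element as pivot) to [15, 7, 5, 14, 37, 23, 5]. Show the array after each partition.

Partition 1: pivot=5 at index 1 -> [5, 5, 15, 14, 37, 23, 7]
Partition 2: pivot=7 at index 2 -> [5, 5, 7, 14, 37, 23, 15]
Partition 3: pivot=15 at index 4 -> [5, 5, 7, 14, 15, 23, 37]
Partition 4: pivot=37 at index 6 -> [5, 5, 7, 14, 15, 23, 37]


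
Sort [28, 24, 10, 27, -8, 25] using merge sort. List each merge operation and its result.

Divide and conquer:
  Merge [24] + [10] -> [10, 24]
  Merge [28] + [10, 24] -> [10, 24, 28]
  Merge [-8] + [25] -> [-8, 25]
  Merge [27] + [-8, 25] -> [-8, 25, 27]
  Merge [10, 24, 28] + [-8, 25, 27] -> [-8, 10, 24, 25, 27, 28]


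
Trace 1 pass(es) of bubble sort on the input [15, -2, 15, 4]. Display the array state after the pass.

After pass 1: [-2, 15, 4, 15] (2 swaps)
Total swaps: 2


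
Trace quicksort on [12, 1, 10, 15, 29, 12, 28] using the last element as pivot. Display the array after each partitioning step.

Partition 1: pivot=28 at index 5 -> [12, 1, 10, 15, 12, 28, 29]
Partition 2: pivot=12 at index 3 -> [12, 1, 10, 12, 15, 28, 29]
Partition 3: pivot=10 at index 1 -> [1, 10, 12, 12, 15, 28, 29]


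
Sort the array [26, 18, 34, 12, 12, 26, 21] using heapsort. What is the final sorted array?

Build heap: [34, 18, 26, 12, 12, 26, 21]
Extract 34: [26, 18, 26, 12, 12, 21, 34]
Extract 26: [26, 18, 21, 12, 12, 26, 34]
Extract 26: [21, 18, 12, 12, 26, 26, 34]
Extract 21: [18, 12, 12, 21, 26, 26, 34]
Extract 18: [12, 12, 18, 21, 26, 26, 34]
Extract 12: [12, 12, 18, 21, 26, 26, 34]


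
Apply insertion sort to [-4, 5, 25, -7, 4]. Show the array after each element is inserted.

First element -4 is already 'sorted'
Insert 5: shifted 0 elements -> [-4, 5, 25, -7, 4]
Insert 25: shifted 0 elements -> [-4, 5, 25, -7, 4]
Insert -7: shifted 3 elements -> [-7, -4, 5, 25, 4]
Insert 4: shifted 2 elements -> [-7, -4, 4, 5, 25]


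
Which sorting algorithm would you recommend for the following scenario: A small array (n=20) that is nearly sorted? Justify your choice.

Best choice: Insertion sort
Reason: Insertion sort is O(n) for nearly sorted arrays and has low overhead


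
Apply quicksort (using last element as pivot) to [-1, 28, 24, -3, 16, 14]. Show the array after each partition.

Partition 1: pivot=14 at index 2 -> [-1, -3, 14, 28, 16, 24]
Partition 2: pivot=-3 at index 0 -> [-3, -1, 14, 28, 16, 24]
Partition 3: pivot=24 at index 4 -> [-3, -1, 14, 16, 24, 28]


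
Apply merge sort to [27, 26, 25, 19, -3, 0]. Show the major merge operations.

Divide and conquer:
  Merge [26] + [25] -> [25, 26]
  Merge [27] + [25, 26] -> [25, 26, 27]
  Merge [-3] + [0] -> [-3, 0]
  Merge [19] + [-3, 0] -> [-3, 0, 19]
  Merge [25, 26, 27] + [-3, 0, 19] -> [-3, 0, 19, 25, 26, 27]


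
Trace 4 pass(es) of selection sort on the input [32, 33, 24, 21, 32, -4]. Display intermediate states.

Pass 1: Select minimum -4 at index 5, swap -> [-4, 33, 24, 21, 32, 32]
Pass 2: Select minimum 21 at index 3, swap -> [-4, 21, 24, 33, 32, 32]
Pass 3: Select minimum 24 at index 2, swap -> [-4, 21, 24, 33, 32, 32]
Pass 4: Select minimum 32 at index 4, swap -> [-4, 21, 24, 32, 33, 32]


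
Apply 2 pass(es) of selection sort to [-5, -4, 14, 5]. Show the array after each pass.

Pass 1: Select minimum -5 at index 0, swap -> [-5, -4, 14, 5]
Pass 2: Select minimum -4 at index 1, swap -> [-5, -4, 14, 5]


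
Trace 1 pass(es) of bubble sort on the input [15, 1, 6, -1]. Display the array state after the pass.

After pass 1: [1, 6, -1, 15] (3 swaps)
Total swaps: 3


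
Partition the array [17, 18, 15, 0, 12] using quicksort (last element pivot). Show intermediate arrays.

Partition 1: pivot=12 at index 1 -> [0, 12, 15, 17, 18]
Partition 2: pivot=18 at index 4 -> [0, 12, 15, 17, 18]
Partition 3: pivot=17 at index 3 -> [0, 12, 15, 17, 18]


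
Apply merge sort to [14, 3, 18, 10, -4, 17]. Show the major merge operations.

Divide and conquer:
  Merge [3] + [18] -> [3, 18]
  Merge [14] + [3, 18] -> [3, 14, 18]
  Merge [-4] + [17] -> [-4, 17]
  Merge [10] + [-4, 17] -> [-4, 10, 17]
  Merge [3, 14, 18] + [-4, 10, 17] -> [-4, 3, 10, 14, 17, 18]


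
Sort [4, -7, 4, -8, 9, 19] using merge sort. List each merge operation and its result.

Divide and conquer:
  Merge [-7] + [4] -> [-7, 4]
  Merge [4] + [-7, 4] -> [-7, 4, 4]
  Merge [9] + [19] -> [9, 19]
  Merge [-8] + [9, 19] -> [-8, 9, 19]
  Merge [-7, 4, 4] + [-8, 9, 19] -> [-8, -7, 4, 4, 9, 19]


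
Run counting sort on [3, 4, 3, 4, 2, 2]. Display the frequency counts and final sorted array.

Count array: [0, 0, 2, 2, 2]
(count[i] = number of elements equal to i)
Cumulative count: [0, 0, 2, 4, 6]
Sorted: [2, 2, 3, 3, 4, 4]


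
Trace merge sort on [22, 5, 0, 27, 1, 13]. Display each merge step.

Divide and conquer:
  Merge [5] + [0] -> [0, 5]
  Merge [22] + [0, 5] -> [0, 5, 22]
  Merge [1] + [13] -> [1, 13]
  Merge [27] + [1, 13] -> [1, 13, 27]
  Merge [0, 5, 22] + [1, 13, 27] -> [0, 1, 5, 13, 22, 27]


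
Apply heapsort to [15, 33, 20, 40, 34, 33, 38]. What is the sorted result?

Build heap: [40, 34, 38, 33, 15, 33, 20]
Extract 40: [38, 34, 33, 33, 15, 20, 40]
Extract 38: [34, 33, 33, 20, 15, 38, 40]
Extract 34: [33, 20, 33, 15, 34, 38, 40]
Extract 33: [33, 20, 15, 33, 34, 38, 40]
Extract 33: [20, 15, 33, 33, 34, 38, 40]
Extract 20: [15, 20, 33, 33, 34, 38, 40]


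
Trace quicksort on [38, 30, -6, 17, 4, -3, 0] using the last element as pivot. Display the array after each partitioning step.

Partition 1: pivot=0 at index 2 -> [-6, -3, 0, 17, 4, 30, 38]
Partition 2: pivot=-3 at index 1 -> [-6, -3, 0, 17, 4, 30, 38]
Partition 3: pivot=38 at index 6 -> [-6, -3, 0, 17, 4, 30, 38]
Partition 4: pivot=30 at index 5 -> [-6, -3, 0, 17, 4, 30, 38]
Partition 5: pivot=4 at index 3 -> [-6, -3, 0, 4, 17, 30, 38]


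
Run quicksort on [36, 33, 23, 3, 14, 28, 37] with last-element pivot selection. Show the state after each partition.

Partition 1: pivot=37 at index 6 -> [36, 33, 23, 3, 14, 28, 37]
Partition 2: pivot=28 at index 3 -> [23, 3, 14, 28, 36, 33, 37]
Partition 3: pivot=14 at index 1 -> [3, 14, 23, 28, 36, 33, 37]
Partition 4: pivot=33 at index 4 -> [3, 14, 23, 28, 33, 36, 37]


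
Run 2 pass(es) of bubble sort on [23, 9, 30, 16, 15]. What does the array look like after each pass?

After pass 1: [9, 23, 16, 15, 30] (3 swaps)
After pass 2: [9, 16, 15, 23, 30] (2 swaps)
Total swaps: 5


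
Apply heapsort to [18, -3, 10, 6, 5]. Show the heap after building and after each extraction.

Build heap: [18, 6, 10, -3, 5]
Extract 18: [10, 6, 5, -3, 18]
Extract 10: [6, -3, 5, 10, 18]
Extract 6: [5, -3, 6, 10, 18]
Extract 5: [-3, 5, 6, 10, 18]


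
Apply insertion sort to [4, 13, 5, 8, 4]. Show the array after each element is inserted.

First element 4 is already 'sorted'
Insert 13: shifted 0 elements -> [4, 13, 5, 8, 4]
Insert 5: shifted 1 elements -> [4, 5, 13, 8, 4]
Insert 8: shifted 1 elements -> [4, 5, 8, 13, 4]
Insert 4: shifted 3 elements -> [4, 4, 5, 8, 13]


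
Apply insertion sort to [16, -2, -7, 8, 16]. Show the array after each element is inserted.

First element 16 is already 'sorted'
Insert -2: shifted 1 elements -> [-2, 16, -7, 8, 16]
Insert -7: shifted 2 elements -> [-7, -2, 16, 8, 16]
Insert 8: shifted 1 elements -> [-7, -2, 8, 16, 16]
Insert 16: shifted 0 elements -> [-7, -2, 8, 16, 16]


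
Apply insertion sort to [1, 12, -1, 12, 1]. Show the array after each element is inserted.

First element 1 is already 'sorted'
Insert 12: shifted 0 elements -> [1, 12, -1, 12, 1]
Insert -1: shifted 2 elements -> [-1, 1, 12, 12, 1]
Insert 12: shifted 0 elements -> [-1, 1, 12, 12, 1]
Insert 1: shifted 2 elements -> [-1, 1, 1, 12, 12]


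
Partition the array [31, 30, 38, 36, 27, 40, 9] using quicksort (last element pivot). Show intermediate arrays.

Partition 1: pivot=9 at index 0 -> [9, 30, 38, 36, 27, 40, 31]
Partition 2: pivot=31 at index 3 -> [9, 30, 27, 31, 38, 40, 36]
Partition 3: pivot=27 at index 1 -> [9, 27, 30, 31, 38, 40, 36]
Partition 4: pivot=36 at index 4 -> [9, 27, 30, 31, 36, 40, 38]
Partition 5: pivot=38 at index 5 -> [9, 27, 30, 31, 36, 38, 40]


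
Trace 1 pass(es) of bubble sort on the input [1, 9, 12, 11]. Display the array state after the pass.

After pass 1: [1, 9, 11, 12] (1 swaps)
Total swaps: 1


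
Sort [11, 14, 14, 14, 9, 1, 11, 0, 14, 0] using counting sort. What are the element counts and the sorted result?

Count array: [2, 1, 0, 0, 0, 0, 0, 0, 0, 1, 0, 2, 0, 0, 4]
(count[i] = number of elements equal to i)
Cumulative count: [2, 3, 3, 3, 3, 3, 3, 3, 3, 4, 4, 6, 6, 6, 10]
Sorted: [0, 0, 1, 9, 11, 11, 14, 14, 14, 14]


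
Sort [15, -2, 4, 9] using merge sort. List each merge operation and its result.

Divide and conquer:
  Merge [15] + [-2] -> [-2, 15]
  Merge [4] + [9] -> [4, 9]
  Merge [-2, 15] + [4, 9] -> [-2, 4, 9, 15]


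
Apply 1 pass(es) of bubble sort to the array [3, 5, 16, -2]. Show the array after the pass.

After pass 1: [3, 5, -2, 16] (1 swaps)
Total swaps: 1


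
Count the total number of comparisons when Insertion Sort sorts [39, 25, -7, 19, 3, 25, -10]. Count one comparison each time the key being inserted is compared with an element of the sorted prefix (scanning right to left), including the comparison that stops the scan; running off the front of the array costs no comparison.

Insert 25: 39 > 25 (shift), reached front = 1 comparison(s) -> [25, 39, -7, 19, 3, 25, -10]
Insert -7: 39 > -7 (shift), 25 > -7 (shift), reached front = 2 comparison(s) -> [-7, 25, 39, 19, 3, 25, -10]
Insert 19: 39 > 19 (shift), 25 > 19 (shift), -7 <= 19 (stop) = 3 comparison(s) -> [-7, 19, 25, 39, 3, 25, -10]
Insert 3: 39 > 3 (shift), 25 > 3 (shift), 19 > 3 (shift), -7 <= 3 (stop) = 4 comparison(s) -> [-7, 3, 19, 25, 39, 25, -10]
Insert 25: 39 > 25 (shift), 25 <= 25 (stop) = 2 comparison(s) -> [-7, 3, 19, 25, 25, 39, -10]
Insert -10: 39 > -10 (shift), 25 > -10 (shift), 25 > -10 (shift), 19 > -10 (shift), 3 > -10 (shift), -7 > -10 (shift), reached front = 6 comparison(s) -> [-10, -7, 3, 19, 25, 25, 39]
Total comparisons: 1 + 2 + 3 + 4 + 2 + 6 = 18
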